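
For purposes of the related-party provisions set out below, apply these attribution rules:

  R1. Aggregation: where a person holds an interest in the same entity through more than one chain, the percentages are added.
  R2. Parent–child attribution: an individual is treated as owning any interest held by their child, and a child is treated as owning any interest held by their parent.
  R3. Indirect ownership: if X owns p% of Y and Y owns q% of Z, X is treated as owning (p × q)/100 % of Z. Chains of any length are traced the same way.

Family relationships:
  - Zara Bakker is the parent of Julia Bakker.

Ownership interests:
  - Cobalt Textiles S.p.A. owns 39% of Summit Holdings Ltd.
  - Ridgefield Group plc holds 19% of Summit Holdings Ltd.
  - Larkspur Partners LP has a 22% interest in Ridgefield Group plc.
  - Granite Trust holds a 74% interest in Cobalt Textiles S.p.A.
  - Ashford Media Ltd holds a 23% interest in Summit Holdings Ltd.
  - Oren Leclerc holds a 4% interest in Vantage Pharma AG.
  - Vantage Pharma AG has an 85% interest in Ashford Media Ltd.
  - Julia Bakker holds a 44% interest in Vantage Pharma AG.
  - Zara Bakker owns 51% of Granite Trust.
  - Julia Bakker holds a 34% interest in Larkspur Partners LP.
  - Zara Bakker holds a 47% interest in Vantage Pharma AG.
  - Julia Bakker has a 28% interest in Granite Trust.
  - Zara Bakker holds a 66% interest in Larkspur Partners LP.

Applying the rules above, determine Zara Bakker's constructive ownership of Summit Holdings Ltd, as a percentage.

44.7699%

By parent–child attribution (R2), Zara Bakker is treated as also owning Julia Bakker's interest in Granite Trust, giving 51% + 28% = 79%.
By parent–child attribution (R2), Zara Bakker is treated as also owning Julia Bakker's interest in Larkspur Partners LP, giving 66% + 34% = 100%.
By parent–child attribution (R2), Zara Bakker is treated as also owning Julia Bakker's interest in Vantage Pharma AG, giving 47% + 44% = 91%.
Chain via Granite Trust → Cobalt Textiles S.p.A. (R3): 79% × 74% × 39% = 22.7994% of Summit Holdings Ltd.
Chain via Larkspur Partners LP → Ridgefield Group plc (R3): 100% × 22% × 19% = 4.18% of Summit Holdings Ltd.
Chain via Vantage Pharma AG → Ashford Media Ltd (R3): 91% × 85% × 23% = 17.7905% of Summit Holdings Ltd.
Aggregating (R1): 22.7994% + 4.18% + 17.7905% = 44.7699%.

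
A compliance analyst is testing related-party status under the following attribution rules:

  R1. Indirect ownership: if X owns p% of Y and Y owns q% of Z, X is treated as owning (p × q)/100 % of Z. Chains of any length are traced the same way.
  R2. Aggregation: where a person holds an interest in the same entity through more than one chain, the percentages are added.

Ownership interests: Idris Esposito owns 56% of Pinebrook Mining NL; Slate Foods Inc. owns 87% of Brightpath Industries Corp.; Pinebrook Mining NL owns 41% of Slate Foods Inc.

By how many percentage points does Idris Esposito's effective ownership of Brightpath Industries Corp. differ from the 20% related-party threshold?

0.0248

Chain via Pinebrook Mining NL → Slate Foods Inc. (R1): 56% × 41% × 87% = 19.9752% of Brightpath Industries Corp.
19.9752% falls short of the 20% threshold by 0.0248 percentage points.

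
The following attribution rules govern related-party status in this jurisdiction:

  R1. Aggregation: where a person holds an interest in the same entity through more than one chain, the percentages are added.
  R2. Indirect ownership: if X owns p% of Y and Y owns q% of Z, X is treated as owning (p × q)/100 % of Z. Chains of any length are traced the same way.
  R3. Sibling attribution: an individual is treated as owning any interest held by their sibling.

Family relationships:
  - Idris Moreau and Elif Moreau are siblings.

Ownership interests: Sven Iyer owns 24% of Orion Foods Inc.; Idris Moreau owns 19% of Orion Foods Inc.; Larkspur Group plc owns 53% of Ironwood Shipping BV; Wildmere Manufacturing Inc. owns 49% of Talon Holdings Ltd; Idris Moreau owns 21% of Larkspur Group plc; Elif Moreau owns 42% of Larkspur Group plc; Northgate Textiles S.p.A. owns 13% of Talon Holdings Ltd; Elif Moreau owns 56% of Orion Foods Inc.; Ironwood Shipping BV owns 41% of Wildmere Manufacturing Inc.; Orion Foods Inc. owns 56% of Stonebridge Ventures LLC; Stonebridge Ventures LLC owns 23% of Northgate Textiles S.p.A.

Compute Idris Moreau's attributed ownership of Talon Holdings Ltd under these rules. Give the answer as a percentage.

7.963851%

By sibling attribution (R3), Idris Moreau is treated as also owning Elif Moreau's interest in Larkspur Group plc, giving 21% + 42% = 63%.
By sibling attribution (R3), Idris Moreau is treated as also owning Elif Moreau's interest in Orion Foods Inc, giving 19% + 56% = 75%.
Chain via Larkspur Group plc → Ironwood Shipping BV → Wildmere Manufacturing Inc. (R2): 63% × 53% × 41% × 49% = 6.708051% of Talon Holdings Ltd.
Chain via Orion Foods Inc. → Stonebridge Ventures LLC → Northgate Textiles S.p.A. (R2): 75% × 56% × 23% × 13% = 1.2558% of Talon Holdings Ltd.
Aggregating (R1): 6.708051% + 1.2558% = 7.963851%.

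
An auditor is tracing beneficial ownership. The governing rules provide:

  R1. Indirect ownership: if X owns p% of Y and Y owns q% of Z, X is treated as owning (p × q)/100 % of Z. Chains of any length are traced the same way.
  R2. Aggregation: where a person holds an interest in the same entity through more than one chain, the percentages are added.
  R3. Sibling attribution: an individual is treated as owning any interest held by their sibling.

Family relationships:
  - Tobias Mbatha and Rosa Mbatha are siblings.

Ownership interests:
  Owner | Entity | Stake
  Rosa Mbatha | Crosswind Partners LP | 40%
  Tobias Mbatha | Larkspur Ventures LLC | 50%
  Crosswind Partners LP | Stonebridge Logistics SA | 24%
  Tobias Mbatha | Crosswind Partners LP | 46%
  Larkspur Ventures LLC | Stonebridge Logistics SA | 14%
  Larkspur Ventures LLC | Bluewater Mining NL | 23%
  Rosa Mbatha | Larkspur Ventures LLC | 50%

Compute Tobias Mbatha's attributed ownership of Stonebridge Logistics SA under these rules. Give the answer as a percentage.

34.64%

By sibling attribution (R3), Tobias Mbatha is treated as also owning Rosa Mbatha's interest in Larkspur Ventures LLC, giving 50% + 50% = 100%.
By sibling attribution (R3), Tobias Mbatha is treated as also owning Rosa Mbatha's interest in Crosswind Partners LP, giving 46% + 40% = 86%.
Chain via Larkspur Ventures LLC (R1): 100% × 14% = 14% of Stonebridge Logistics SA.
Chain via Crosswind Partners LP (R1): 86% × 24% = 20.64% of Stonebridge Logistics SA.
Aggregating (R2): 14% + 20.64% = 34.64%.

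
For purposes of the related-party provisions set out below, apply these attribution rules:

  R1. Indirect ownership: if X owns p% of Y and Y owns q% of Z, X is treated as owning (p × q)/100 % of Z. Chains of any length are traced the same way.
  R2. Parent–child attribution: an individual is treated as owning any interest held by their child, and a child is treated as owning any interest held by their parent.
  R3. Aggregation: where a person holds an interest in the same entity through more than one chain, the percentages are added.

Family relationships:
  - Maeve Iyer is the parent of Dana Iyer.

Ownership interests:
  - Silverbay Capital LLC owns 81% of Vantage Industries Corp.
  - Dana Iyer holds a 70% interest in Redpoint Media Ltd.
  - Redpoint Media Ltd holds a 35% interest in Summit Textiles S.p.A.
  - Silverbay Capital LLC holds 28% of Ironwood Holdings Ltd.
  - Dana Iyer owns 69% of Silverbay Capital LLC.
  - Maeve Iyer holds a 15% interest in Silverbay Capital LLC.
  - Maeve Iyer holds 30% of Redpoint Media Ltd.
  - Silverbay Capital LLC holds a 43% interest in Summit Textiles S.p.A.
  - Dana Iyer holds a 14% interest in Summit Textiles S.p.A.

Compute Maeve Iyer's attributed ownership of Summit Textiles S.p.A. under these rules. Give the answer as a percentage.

85.12%

By parent–child attribution (R2), Maeve Iyer is treated as also owning Dana Iyer's interest in Silverbay Capital LLC, giving 15% + 69% = 84%.
By parent–child attribution (R2), Maeve Iyer is treated as also owning Dana Iyer's interest in Redpoint Media Ltd, giving 30% + 70% = 100%.
By parent–child attribution (R2), Maeve Iyer is treated as owning Dana Iyer's 14% interest in Summit Textiles S.p.A.
Chain via Silverbay Capital LLC (R1): 84% × 43% = 36.12% of Summit Textiles S.p.A.
Chain via Redpoint Media Ltd (R1): 100% × 35% = 35% of Summit Textiles S.p.A.
Direct interest in Summit Textiles S.p.A: 14%.
Aggregating (R3): 36.12% + 35% + 14% = 85.12%.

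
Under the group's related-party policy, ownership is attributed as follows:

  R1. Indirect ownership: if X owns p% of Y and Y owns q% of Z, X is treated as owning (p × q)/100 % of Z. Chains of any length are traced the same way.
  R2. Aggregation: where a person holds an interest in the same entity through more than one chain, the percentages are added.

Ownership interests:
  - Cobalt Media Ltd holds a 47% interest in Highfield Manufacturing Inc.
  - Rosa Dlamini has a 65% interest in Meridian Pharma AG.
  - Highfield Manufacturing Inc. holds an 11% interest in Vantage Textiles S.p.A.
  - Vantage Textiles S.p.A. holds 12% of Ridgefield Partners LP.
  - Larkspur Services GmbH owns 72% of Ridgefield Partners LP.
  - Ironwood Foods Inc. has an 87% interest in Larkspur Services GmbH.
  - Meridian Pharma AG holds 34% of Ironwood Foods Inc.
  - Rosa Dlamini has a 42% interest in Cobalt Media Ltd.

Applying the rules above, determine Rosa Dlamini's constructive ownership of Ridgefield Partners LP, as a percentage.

Chain via Meridian Pharma AG → Ironwood Foods Inc. → Larkspur Services GmbH (R1): 65% × 34% × 87% × 72% = 13.84344% of Ridgefield Partners LP.
Chain via Cobalt Media Ltd → Highfield Manufacturing Inc. → Vantage Textiles S.p.A. (R1): 42% × 47% × 11% × 12% = 0.260568% of Ridgefield Partners LP.
Aggregating (R2): 13.84344% + 0.260568% = 14.104008%.

14.104008%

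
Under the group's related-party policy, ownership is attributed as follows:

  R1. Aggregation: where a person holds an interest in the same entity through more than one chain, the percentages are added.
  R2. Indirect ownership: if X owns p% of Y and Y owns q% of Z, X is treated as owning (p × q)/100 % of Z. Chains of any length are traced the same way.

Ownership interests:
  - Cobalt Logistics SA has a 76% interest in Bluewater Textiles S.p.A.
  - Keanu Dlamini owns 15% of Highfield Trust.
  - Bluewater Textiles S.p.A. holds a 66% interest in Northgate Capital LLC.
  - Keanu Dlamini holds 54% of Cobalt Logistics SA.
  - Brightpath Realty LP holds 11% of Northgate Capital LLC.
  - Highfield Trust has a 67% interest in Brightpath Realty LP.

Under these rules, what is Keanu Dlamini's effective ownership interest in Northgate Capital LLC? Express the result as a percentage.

Chain via Highfield Trust → Brightpath Realty LP (R2): 15% × 67% × 11% = 1.1055% of Northgate Capital LLC.
Chain via Cobalt Logistics SA → Bluewater Textiles S.p.A. (R2): 54% × 76% × 66% = 27.0864% of Northgate Capital LLC.
Aggregating (R1): 1.1055% + 27.0864% = 28.1919%.

28.1919%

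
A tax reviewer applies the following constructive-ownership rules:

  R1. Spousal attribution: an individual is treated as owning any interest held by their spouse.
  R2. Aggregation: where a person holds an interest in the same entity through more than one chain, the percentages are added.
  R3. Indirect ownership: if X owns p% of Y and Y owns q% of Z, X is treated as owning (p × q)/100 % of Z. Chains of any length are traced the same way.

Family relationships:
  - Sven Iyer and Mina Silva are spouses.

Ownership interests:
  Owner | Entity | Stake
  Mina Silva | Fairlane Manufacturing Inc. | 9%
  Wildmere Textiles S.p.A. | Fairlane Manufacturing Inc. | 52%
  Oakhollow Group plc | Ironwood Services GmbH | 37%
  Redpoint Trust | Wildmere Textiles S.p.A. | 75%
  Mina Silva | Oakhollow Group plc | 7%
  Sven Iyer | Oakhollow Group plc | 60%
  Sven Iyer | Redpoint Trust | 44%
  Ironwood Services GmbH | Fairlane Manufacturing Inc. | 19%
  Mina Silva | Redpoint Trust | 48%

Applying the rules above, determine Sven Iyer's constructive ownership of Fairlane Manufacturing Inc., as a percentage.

By spousal attribution (R1), Sven Iyer is treated as also owning Mina Silva's interest in Redpoint Trust, giving 44% + 48% = 92%.
By spousal attribution (R1), Sven Iyer is treated as also owning Mina Silva's interest in Oakhollow Group plc, giving 60% + 7% = 67%.
By spousal attribution (R1), Sven Iyer is treated as owning Mina Silva's 9% interest in Fairlane Manufacturing Inc.
Chain via Redpoint Trust → Wildmere Textiles S.p.A. (R3): 92% × 75% × 52% = 35.88% of Fairlane Manufacturing Inc.
Chain via Oakhollow Group plc → Ironwood Services GmbH (R3): 67% × 37% × 19% = 4.7101% of Fairlane Manufacturing Inc.
Direct interest in Fairlane Manufacturing Inc: 9%.
Aggregating (R2): 35.88% + 4.7101% + 9% = 49.5901%.

49.5901%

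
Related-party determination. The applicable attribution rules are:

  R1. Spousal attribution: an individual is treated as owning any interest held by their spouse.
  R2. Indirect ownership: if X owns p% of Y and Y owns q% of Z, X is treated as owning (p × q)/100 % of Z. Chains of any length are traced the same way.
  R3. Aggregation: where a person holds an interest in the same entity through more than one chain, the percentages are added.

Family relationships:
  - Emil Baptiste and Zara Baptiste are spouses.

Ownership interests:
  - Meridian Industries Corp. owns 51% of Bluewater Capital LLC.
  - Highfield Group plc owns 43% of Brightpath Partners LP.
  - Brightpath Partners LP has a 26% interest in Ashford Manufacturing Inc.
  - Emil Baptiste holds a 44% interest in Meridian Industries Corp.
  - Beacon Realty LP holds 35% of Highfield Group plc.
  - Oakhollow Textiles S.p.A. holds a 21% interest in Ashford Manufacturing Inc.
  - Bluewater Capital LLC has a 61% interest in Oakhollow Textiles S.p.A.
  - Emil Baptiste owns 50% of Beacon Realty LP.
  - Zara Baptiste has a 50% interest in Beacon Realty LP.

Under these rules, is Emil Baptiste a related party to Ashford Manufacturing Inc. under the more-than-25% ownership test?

No

By spousal attribution (R1), Emil Baptiste is treated as also owning Zara Baptiste's interest in Beacon Realty LP, giving 50% + 50% = 100%.
Chain via Meridian Industries Corp. → Bluewater Capital LLC → Oakhollow Textiles S.p.A. (R2): 44% × 51% × 61% × 21% = 2.874564% of Ashford Manufacturing Inc.
Chain via Beacon Realty LP → Highfield Group plc → Brightpath Partners LP (R2): 100% × 35% × 43% × 26% = 3.913% of Ashford Manufacturing Inc.
Aggregating (R3): 2.874564% + 3.913% = 6.787564%.
6.787564% does not exceed the 25% threshold, so Emil is not a related party to Ashford Manufacturing Inc.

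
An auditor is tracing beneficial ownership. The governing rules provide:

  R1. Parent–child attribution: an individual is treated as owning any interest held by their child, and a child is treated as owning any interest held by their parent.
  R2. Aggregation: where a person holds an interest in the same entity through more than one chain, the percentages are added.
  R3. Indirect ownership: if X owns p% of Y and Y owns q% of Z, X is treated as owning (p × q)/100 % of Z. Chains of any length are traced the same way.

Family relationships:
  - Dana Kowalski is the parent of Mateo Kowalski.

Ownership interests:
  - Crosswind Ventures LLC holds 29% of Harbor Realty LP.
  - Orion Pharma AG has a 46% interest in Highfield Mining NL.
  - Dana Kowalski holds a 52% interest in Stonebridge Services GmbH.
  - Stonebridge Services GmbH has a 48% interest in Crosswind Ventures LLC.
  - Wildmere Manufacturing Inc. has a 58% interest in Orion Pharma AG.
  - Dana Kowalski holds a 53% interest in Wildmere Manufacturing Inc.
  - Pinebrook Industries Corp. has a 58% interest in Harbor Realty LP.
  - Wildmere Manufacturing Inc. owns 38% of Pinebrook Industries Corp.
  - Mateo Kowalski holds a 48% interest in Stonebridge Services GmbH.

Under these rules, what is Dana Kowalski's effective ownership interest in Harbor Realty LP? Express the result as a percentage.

By parent–child attribution (R1), Dana Kowalski is treated as also owning Mateo Kowalski's interest in Stonebridge Services GmbH, giving 52% + 48% = 100%.
Chain via Wildmere Manufacturing Inc. → Pinebrook Industries Corp. (R3): 53% × 38% × 58% = 11.6812% of Harbor Realty LP.
Chain via Stonebridge Services GmbH → Crosswind Ventures LLC (R3): 100% × 48% × 29% = 13.92% of Harbor Realty LP.
Aggregating (R2): 11.6812% + 13.92% = 25.6012%.

25.6012%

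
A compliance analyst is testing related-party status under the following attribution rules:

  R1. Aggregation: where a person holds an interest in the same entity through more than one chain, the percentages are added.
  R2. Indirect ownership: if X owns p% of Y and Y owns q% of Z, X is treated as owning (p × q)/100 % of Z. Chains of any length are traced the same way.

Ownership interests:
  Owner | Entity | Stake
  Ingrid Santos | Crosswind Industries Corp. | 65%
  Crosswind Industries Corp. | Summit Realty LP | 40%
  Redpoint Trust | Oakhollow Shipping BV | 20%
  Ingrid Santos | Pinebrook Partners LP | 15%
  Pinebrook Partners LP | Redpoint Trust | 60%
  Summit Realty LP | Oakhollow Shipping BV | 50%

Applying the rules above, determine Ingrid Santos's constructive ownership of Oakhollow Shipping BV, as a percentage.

Chain via Pinebrook Partners LP → Redpoint Trust (R2): 15% × 60% × 20% = 1.8% of Oakhollow Shipping BV.
Chain via Crosswind Industries Corp. → Summit Realty LP (R2): 65% × 40% × 50% = 13% of Oakhollow Shipping BV.
Aggregating (R1): 1.8% + 13% = 14.8%.

14.8%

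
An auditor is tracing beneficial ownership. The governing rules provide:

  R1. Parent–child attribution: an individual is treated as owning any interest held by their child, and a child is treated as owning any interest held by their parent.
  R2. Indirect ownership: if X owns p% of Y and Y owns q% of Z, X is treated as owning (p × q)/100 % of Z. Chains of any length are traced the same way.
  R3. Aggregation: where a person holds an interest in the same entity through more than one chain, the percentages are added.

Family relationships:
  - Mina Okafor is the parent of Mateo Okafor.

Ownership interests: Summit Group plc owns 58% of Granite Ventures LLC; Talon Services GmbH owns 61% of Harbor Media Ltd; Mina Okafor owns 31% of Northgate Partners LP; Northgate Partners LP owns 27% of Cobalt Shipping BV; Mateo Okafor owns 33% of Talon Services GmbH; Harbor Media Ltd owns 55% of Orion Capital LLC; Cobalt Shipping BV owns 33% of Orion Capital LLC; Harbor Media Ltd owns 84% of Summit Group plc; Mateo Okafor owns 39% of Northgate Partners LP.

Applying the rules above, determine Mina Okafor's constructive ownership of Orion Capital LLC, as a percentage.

17.3085%

By parent–child attribution (R1), Mina Okafor is treated as also owning Mateo Okafor's interest in Northgate Partners LP, giving 31% + 39% = 70%.
By parent–child attribution (R1), Mina Okafor is treated as owning Mateo Okafor's 33% interest in Talon Services GmbH.
Chain via Northgate Partners LP → Cobalt Shipping BV (R2): 70% × 27% × 33% = 6.237% of Orion Capital LLC.
Chain via Talon Services GmbH → Harbor Media Ltd (R2): 33% × 61% × 55% = 11.0715% of Orion Capital LLC.
Aggregating (R3): 6.237% + 11.0715% = 17.3085%.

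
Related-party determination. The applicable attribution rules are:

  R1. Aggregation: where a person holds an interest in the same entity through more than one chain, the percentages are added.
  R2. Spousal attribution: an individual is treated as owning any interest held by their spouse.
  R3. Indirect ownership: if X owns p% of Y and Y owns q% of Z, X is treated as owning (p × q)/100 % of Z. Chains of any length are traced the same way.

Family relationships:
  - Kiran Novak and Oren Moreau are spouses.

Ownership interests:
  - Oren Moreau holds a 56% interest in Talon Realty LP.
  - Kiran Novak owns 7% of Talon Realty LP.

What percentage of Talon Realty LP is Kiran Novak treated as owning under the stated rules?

63%

By spousal attribution (R2), Kiran Novak is treated as also owning Oren Moreau's interest in Talon Realty LP, giving 7% + 56% = 63%.
Direct interest in Talon Realty LP: 63%.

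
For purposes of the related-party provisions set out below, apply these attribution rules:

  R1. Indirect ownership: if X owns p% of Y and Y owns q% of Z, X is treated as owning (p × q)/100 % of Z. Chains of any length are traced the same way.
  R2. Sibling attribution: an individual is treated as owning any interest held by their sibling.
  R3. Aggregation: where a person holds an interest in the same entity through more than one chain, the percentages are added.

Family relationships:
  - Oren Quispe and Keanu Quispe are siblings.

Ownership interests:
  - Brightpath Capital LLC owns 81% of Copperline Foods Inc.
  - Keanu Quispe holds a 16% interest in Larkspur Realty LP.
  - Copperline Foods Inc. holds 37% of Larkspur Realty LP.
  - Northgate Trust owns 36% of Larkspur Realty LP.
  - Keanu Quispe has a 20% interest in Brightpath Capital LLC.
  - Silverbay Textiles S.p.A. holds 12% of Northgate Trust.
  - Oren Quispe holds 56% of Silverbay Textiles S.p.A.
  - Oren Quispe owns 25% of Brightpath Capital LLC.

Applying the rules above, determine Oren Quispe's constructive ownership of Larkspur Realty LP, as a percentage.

31.9057%

By sibling attribution (R2), Oren Quispe is treated as also owning Keanu Quispe's interest in Brightpath Capital LLC, giving 25% + 20% = 45%.
By sibling attribution (R2), Oren Quispe is treated as owning Keanu Quispe's 16% interest in Larkspur Realty LP.
Chain via Silverbay Textiles S.p.A. → Northgate Trust (R1): 56% × 12% × 36% = 2.4192% of Larkspur Realty LP.
Chain via Brightpath Capital LLC → Copperline Foods Inc. (R1): 45% × 81% × 37% = 13.4865% of Larkspur Realty LP.
Direct interest in Larkspur Realty LP: 16%.
Aggregating (R3): 2.4192% + 13.4865% + 16% = 31.9057%.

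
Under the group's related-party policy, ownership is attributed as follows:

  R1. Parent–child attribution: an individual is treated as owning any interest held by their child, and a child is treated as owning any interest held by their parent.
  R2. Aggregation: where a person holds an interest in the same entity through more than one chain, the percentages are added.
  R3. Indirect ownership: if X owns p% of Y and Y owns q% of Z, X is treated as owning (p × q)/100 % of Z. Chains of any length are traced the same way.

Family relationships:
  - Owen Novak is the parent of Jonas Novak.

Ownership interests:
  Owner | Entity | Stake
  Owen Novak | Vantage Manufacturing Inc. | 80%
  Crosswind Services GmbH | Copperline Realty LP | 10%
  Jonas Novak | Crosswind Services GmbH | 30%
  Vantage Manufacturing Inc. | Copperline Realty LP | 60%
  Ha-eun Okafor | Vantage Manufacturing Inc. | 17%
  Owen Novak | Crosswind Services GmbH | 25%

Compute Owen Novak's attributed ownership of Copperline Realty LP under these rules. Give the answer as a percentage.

53.5%

By parent–child attribution (R1), Owen Novak is treated as also owning Jonas Novak's interest in Crosswind Services GmbH, giving 25% + 30% = 55%.
Chain via Vantage Manufacturing Inc. (R3): 80% × 60% = 48% of Copperline Realty LP.
Chain via Crosswind Services GmbH (R3): 55% × 10% = 5.5% of Copperline Realty LP.
Aggregating (R2): 48% + 5.5% = 53.5%.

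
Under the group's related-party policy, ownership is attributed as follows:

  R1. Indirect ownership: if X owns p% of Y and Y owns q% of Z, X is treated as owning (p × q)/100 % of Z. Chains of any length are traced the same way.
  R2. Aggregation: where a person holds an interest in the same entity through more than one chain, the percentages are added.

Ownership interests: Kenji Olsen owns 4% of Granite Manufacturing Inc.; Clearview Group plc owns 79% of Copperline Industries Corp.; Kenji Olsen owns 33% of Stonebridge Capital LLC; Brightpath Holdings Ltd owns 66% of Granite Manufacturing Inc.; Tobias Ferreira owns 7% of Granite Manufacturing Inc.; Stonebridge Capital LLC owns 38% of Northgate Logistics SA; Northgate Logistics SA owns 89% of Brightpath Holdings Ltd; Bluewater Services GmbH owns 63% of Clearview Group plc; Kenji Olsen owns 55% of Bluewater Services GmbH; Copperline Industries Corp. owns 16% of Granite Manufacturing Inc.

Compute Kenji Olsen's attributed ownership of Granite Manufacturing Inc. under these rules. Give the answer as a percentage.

15.745756%

Chain via Stonebridge Capital LLC → Northgate Logistics SA → Brightpath Holdings Ltd (R1): 33% × 38% × 89% × 66% = 7.365996% of Granite Manufacturing Inc.
Chain via Bluewater Services GmbH → Clearview Group plc → Copperline Industries Corp. (R1): 55% × 63% × 79% × 16% = 4.37976% of Granite Manufacturing Inc.
Direct interest in Granite Manufacturing Inc: 4%.
Aggregating (R2): 7.365996% + 4.37976% + 4% = 15.745756%.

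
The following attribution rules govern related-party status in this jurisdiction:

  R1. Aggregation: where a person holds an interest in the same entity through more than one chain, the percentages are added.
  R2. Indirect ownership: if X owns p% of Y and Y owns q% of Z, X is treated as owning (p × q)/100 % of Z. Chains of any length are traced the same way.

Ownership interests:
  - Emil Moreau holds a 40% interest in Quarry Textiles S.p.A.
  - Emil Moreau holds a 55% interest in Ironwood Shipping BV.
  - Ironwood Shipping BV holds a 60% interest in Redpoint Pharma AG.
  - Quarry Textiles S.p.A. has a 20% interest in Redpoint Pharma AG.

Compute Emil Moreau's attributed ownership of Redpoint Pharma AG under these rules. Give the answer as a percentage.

Chain via Quarry Textiles S.p.A. (R2): 40% × 20% = 8% of Redpoint Pharma AG.
Chain via Ironwood Shipping BV (R2): 55% × 60% = 33% of Redpoint Pharma AG.
Aggregating (R1): 8% + 33% = 41%.

41%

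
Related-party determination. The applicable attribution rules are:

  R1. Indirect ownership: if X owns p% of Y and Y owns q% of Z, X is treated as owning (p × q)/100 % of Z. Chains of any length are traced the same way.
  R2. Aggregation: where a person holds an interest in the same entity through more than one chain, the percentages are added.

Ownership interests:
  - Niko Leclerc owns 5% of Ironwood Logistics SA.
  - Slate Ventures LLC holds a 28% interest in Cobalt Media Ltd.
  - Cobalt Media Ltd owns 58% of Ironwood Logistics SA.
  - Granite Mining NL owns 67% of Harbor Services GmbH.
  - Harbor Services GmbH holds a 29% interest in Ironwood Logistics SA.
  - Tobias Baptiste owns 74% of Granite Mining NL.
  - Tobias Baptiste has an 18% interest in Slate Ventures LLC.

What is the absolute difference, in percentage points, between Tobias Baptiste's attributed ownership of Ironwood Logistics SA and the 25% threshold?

7.6986

Chain via Granite Mining NL → Harbor Services GmbH (R1): 74% × 67% × 29% = 14.3782% of Ironwood Logistics SA.
Chain via Slate Ventures LLC → Cobalt Media Ltd (R1): 18% × 28% × 58% = 2.9232% of Ironwood Logistics SA.
Aggregating (R2): 14.3782% + 2.9232% = 17.3014%.
17.3014% falls short of the 25% threshold by 7.6986 percentage points.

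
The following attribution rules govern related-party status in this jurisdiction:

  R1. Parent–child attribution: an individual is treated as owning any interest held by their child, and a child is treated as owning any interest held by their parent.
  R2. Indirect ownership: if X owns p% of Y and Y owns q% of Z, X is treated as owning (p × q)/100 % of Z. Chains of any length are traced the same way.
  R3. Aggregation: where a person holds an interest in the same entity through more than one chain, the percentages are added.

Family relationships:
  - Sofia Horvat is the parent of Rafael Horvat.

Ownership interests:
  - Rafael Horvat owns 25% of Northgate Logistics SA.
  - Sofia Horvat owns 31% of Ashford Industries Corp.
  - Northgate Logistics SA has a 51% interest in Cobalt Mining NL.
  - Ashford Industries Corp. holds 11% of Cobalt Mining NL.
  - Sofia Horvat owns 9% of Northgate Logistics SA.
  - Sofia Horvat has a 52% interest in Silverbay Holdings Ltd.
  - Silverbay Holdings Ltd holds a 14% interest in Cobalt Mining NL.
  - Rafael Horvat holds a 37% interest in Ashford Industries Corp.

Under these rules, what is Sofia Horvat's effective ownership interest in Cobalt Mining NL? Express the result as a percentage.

32.1%

By parent–child attribution (R1), Sofia Horvat is treated as also owning Rafael Horvat's interest in Ashford Industries Corp, giving 31% + 37% = 68%.
By parent–child attribution (R1), Sofia Horvat is treated as also owning Rafael Horvat's interest in Northgate Logistics SA, giving 9% + 25% = 34%.
Chain via Ashford Industries Corp. (R2): 68% × 11% = 7.48% of Cobalt Mining NL.
Chain via Northgate Logistics SA (R2): 34% × 51% = 17.34% of Cobalt Mining NL.
Chain via Silverbay Holdings Ltd (R2): 52% × 14% = 7.28% of Cobalt Mining NL.
Aggregating (R3): 7.48% + 17.34% + 7.28% = 32.1%.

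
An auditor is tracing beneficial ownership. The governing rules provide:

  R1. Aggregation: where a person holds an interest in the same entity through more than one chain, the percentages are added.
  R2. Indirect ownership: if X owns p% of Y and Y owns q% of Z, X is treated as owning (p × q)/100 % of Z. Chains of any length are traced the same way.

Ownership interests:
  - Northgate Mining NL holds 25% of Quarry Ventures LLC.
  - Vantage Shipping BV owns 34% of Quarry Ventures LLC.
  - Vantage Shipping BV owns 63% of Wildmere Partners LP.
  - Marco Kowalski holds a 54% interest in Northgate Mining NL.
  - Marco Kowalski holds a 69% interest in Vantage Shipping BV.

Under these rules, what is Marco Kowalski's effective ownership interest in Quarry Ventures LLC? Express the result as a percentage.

Chain via Vantage Shipping BV (R2): 69% × 34% = 23.46% of Quarry Ventures LLC.
Chain via Northgate Mining NL (R2): 54% × 25% = 13.5% of Quarry Ventures LLC.
Aggregating (R1): 23.46% + 13.5% = 36.96%.

36.96%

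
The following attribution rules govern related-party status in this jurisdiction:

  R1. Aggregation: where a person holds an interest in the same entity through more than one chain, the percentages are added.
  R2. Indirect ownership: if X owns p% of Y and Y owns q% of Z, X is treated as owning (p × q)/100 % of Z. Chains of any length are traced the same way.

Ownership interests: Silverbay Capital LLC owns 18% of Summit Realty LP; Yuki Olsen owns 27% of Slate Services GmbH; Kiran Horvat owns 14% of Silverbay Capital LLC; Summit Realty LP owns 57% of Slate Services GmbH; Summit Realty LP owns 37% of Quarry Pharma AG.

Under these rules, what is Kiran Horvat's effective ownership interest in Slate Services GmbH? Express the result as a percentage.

1.4364%

Chain via Silverbay Capital LLC → Summit Realty LP (R2): 14% × 18% × 57% = 1.4364% of Slate Services GmbH.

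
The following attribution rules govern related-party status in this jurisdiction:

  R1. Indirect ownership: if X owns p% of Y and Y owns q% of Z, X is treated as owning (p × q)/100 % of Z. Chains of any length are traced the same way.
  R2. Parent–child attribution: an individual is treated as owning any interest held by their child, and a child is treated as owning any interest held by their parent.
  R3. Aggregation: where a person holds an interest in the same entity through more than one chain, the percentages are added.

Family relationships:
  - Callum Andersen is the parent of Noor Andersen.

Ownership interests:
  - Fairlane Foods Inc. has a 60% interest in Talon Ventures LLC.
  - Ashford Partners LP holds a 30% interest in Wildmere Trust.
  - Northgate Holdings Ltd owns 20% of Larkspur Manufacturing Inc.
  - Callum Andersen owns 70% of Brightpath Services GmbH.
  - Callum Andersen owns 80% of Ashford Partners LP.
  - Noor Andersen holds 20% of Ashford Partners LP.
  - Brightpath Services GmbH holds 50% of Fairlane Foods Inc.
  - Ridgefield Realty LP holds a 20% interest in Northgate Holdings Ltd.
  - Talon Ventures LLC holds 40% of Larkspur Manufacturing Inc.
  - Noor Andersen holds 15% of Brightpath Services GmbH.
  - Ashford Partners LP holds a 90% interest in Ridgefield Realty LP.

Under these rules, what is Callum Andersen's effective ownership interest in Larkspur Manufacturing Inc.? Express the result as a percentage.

By parent–child attribution (R2), Callum Andersen is treated as also owning Noor Andersen's interest in Brightpath Services GmbH, giving 70% + 15% = 85%.
By parent–child attribution (R2), Callum Andersen is treated as also owning Noor Andersen's interest in Ashford Partners LP, giving 80% + 20% = 100%.
Chain via Brightpath Services GmbH → Fairlane Foods Inc. → Talon Ventures LLC (R1): 85% × 50% × 60% × 40% = 10.2% of Larkspur Manufacturing Inc.
Chain via Ashford Partners LP → Ridgefield Realty LP → Northgate Holdings Ltd (R1): 100% × 90% × 20% × 20% = 3.6% of Larkspur Manufacturing Inc.
Aggregating (R3): 10.2% + 3.6% = 13.8%.

13.8%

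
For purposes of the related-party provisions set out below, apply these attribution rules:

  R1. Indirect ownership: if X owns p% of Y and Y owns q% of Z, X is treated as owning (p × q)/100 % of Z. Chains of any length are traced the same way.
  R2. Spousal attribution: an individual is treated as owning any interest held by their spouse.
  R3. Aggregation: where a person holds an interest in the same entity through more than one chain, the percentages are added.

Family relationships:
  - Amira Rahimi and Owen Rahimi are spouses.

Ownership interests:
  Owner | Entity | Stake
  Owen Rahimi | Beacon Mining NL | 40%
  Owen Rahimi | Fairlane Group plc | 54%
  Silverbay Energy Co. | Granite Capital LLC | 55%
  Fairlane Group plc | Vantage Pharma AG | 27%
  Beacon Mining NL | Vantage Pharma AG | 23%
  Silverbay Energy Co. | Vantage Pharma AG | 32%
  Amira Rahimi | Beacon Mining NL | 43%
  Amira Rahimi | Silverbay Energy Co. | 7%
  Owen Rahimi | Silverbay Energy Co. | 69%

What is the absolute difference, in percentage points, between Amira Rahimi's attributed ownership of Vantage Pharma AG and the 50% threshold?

By spousal attribution (R2), Amira Rahimi is treated as also owning Owen Rahimi's interest in Silverbay Energy Co, giving 7% + 69% = 76%.
By spousal attribution (R2), Amira Rahimi is treated as also owning Owen Rahimi's interest in Beacon Mining NL, giving 43% + 40% = 83%.
By spousal attribution (R2), Amira Rahimi is treated as owning Owen Rahimi's 54% interest in Fairlane Group plc.
Chain via Silverbay Energy Co. (R1): 76% × 32% = 24.32% of Vantage Pharma AG.
Chain via Beacon Mining NL (R1): 83% × 23% = 19.09% of Vantage Pharma AG.
Chain via Fairlane Group plc (R1): 54% × 27% = 14.58% of Vantage Pharma AG.
Aggregating (R3): 24.32% + 19.09% + 14.58% = 57.99%.
57.99% exceeds the 50% threshold by 7.99 percentage points.

7.99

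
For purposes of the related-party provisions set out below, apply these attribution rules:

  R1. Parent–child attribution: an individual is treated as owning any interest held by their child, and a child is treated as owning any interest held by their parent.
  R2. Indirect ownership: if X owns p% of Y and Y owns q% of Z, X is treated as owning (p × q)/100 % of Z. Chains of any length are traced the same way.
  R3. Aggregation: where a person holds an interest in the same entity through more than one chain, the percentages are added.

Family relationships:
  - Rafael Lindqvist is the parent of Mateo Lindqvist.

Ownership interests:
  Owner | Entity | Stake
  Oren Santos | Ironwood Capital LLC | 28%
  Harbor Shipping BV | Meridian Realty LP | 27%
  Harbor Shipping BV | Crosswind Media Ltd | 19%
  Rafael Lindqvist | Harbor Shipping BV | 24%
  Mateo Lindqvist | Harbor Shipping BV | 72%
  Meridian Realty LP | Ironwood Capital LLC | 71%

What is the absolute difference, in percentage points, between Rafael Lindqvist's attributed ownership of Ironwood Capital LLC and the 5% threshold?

By parent–child attribution (R1), Rafael Lindqvist is treated as also owning Mateo Lindqvist's interest in Harbor Shipping BV, giving 24% + 72% = 96%.
Chain via Harbor Shipping BV → Meridian Realty LP (R2): 96% × 27% × 71% = 18.4032% of Ironwood Capital LLC.
18.4032% exceeds the 5% threshold by 13.4032 percentage points.

13.4032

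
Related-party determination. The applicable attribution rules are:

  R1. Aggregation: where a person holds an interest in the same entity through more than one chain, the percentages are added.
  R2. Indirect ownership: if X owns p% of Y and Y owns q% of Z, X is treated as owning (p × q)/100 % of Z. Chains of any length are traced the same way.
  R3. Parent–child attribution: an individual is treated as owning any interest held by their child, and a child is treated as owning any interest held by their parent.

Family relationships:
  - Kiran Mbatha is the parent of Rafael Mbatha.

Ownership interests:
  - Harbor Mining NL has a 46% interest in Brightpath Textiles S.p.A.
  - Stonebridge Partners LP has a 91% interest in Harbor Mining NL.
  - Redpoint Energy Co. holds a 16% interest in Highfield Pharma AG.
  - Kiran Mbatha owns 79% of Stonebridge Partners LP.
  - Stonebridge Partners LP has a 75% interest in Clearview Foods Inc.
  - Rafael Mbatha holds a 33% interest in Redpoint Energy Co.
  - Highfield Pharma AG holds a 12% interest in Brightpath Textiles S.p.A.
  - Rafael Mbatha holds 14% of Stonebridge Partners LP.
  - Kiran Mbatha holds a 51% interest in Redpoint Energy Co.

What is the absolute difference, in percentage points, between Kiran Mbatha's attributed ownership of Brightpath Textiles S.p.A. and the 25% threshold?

15.5426

By parent–child attribution (R3), Kiran Mbatha is treated as also owning Rafael Mbatha's interest in Redpoint Energy Co, giving 51% + 33% = 84%.
By parent–child attribution (R3), Kiran Mbatha is treated as also owning Rafael Mbatha's interest in Stonebridge Partners LP, giving 79% + 14% = 93%.
Chain via Redpoint Energy Co. → Highfield Pharma AG (R2): 84% × 16% × 12% = 1.6128% of Brightpath Textiles S.p.A.
Chain via Stonebridge Partners LP → Harbor Mining NL (R2): 93% × 91% × 46% = 38.9298% of Brightpath Textiles S.p.A.
Aggregating (R1): 1.6128% + 38.9298% = 40.5426%.
40.5426% exceeds the 25% threshold by 15.5426 percentage points.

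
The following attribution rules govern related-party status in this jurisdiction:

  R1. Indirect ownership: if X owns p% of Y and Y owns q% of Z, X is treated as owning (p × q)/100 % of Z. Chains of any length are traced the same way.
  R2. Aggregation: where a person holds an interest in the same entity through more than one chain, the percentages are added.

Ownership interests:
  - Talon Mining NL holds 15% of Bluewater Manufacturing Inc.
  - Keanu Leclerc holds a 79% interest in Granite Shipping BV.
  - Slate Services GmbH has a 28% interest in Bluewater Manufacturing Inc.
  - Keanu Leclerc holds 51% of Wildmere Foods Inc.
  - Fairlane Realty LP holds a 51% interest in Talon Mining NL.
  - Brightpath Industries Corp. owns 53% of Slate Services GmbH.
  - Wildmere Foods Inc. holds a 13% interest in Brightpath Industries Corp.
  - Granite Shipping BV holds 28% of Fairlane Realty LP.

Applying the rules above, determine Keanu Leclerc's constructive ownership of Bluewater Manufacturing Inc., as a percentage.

Chain via Granite Shipping BV → Fairlane Realty LP → Talon Mining NL (R1): 79% × 28% × 51% × 15% = 1.69218% of Bluewater Manufacturing Inc.
Chain via Wildmere Foods Inc. → Brightpath Industries Corp. → Slate Services GmbH (R1): 51% × 13% × 53% × 28% = 0.983892% of Bluewater Manufacturing Inc.
Aggregating (R2): 1.69218% + 0.983892% = 2.676072%.

2.676072%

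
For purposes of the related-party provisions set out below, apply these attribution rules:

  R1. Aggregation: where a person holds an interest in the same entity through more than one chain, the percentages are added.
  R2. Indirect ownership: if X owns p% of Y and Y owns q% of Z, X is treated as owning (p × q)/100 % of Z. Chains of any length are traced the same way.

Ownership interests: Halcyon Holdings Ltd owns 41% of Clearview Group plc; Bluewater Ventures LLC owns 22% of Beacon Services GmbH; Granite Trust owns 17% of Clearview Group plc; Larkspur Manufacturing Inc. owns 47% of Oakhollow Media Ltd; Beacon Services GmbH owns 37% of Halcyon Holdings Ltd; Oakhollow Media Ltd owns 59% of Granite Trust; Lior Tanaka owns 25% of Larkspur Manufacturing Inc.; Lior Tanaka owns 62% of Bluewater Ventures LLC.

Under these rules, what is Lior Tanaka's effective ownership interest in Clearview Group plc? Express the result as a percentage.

3.247713%

Chain via Bluewater Ventures LLC → Beacon Services GmbH → Halcyon Holdings Ltd (R2): 62% × 22% × 37% × 41% = 2.069188% of Clearview Group plc.
Chain via Larkspur Manufacturing Inc. → Oakhollow Media Ltd → Granite Trust (R2): 25% × 47% × 59% × 17% = 1.178525% of Clearview Group plc.
Aggregating (R1): 2.069188% + 1.178525% = 3.247713%.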